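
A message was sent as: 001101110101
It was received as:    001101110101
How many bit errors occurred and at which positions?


XOR: 000000000000

0 errors (received matches sent)


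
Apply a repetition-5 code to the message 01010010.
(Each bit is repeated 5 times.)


Each bit -> 5 copies

0000011111000001111100000000001111100000


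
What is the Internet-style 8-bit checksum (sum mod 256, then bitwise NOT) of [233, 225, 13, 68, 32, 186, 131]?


Sum = 888 mod 256 = 120
Complement = 135

135


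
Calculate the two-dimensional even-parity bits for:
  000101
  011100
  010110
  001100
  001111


Row parities: 01100
Column parities: 001100

Row P: 01100, Col P: 001100, Corner: 0


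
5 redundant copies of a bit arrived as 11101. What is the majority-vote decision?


Ones: 4 out of 5
Threshold: 3

1 (4/5 voted 1)


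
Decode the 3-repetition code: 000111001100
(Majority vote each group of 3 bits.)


Groups: 000, 111, 001, 100
Majority votes: 0100

0100


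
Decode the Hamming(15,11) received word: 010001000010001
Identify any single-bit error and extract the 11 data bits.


Syndrome = 0: no error detected

Data: 00100010001 (no errors)


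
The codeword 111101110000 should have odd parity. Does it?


Number of 1s: 7

Yes, parity is correct (7 ones)


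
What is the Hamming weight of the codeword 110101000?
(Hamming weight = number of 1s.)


Counting 1s in 110101000

4


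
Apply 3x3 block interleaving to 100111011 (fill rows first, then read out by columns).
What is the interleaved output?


Matrix:
  100
  111
  011
Read columns: 110011011

110011011


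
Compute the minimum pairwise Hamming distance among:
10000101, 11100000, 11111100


Comparing all pairs, minimum distance: 3
Can detect 2 errors, correct 1 errors

3


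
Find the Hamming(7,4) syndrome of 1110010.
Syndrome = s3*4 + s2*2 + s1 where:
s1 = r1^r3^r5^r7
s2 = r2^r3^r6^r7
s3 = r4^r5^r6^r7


s1=0, s2=1, s3=1

Syndrome = 6 (error at position 6)


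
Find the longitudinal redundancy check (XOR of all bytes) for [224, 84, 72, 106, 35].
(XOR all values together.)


XOR chain: 224 ^ 84 ^ 72 ^ 106 ^ 35 = 181

181


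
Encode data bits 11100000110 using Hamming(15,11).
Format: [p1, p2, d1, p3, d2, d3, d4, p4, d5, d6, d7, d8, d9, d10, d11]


Parity bits: p1=1, p2=1, p3=0, p4=0

111011000000110


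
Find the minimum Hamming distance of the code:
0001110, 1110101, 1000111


Comparing all pairs, minimum distance: 3
Can detect 2 errors, correct 1 errors

3


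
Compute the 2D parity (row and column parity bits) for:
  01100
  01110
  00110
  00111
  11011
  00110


Row parities: 010100
Column parities: 11110

Row P: 010100, Col P: 11110, Corner: 0


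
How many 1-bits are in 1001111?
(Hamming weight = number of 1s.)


Counting 1s in 1001111

5


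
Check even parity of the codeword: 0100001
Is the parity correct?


Number of 1s: 2

Yes, parity is correct (2 ones)


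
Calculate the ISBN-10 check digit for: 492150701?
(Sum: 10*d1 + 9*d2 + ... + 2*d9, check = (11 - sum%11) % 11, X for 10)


Weighted sum: 204
204 mod 11 = 6

Check digit: 5


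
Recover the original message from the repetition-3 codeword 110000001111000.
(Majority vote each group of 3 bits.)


Groups: 110, 000, 001, 111, 000
Majority votes: 10010

10010


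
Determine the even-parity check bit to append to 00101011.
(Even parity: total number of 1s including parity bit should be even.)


Number of 1s in data: 4
Parity bit: 0

0


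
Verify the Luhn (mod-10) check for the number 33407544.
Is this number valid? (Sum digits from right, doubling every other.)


Luhn sum = 39
39 mod 10 = 9

Invalid (Luhn sum mod 10 = 9)


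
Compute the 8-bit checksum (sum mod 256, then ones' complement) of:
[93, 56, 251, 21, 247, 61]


Sum = 729 mod 256 = 217
Complement = 38

38


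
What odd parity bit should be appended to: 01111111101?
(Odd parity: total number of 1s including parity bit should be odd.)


Number of 1s in data: 9
Parity bit: 0

0


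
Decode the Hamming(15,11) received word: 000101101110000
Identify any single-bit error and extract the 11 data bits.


Syndrome = 13: error at position 13

Data: 00111110100 (corrected bit 13)


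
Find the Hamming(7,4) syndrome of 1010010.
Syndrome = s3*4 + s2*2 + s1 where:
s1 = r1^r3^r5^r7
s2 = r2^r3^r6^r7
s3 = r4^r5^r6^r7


s1=0, s2=0, s3=1

Syndrome = 4 (error at position 4)


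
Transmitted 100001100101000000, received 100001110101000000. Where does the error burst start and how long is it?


XOR: 000000010000000000

Burst at position 7, length 1


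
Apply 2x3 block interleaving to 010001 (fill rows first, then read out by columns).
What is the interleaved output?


Matrix:
  010
  001
Read columns: 001001

001001


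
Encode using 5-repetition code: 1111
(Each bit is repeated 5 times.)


Each bit -> 5 copies

11111111111111111111


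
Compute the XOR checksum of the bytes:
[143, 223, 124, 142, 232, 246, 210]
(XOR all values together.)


XOR chain: 143 ^ 223 ^ 124 ^ 142 ^ 232 ^ 246 ^ 210 = 110

110


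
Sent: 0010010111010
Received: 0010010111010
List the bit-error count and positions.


XOR: 0000000000000

0 errors (received matches sent)


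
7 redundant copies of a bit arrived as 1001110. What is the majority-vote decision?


Ones: 4 out of 7
Threshold: 4

1 (4/7 voted 1)


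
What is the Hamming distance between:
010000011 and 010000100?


XOR: 000000111
Count of 1s: 3

3


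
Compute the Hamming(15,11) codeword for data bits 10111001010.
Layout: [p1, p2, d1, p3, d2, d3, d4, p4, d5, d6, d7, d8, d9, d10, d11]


Parity bits: p1=1, p2=0, p3=0, p4=1

101001111001010


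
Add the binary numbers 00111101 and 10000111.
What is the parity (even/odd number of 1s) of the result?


00111101 = 61
10000111 = 135
Sum = 196 = 11000100
1s count = 3

odd parity (3 ones in 11000100)


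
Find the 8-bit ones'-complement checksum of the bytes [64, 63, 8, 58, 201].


Sum = 394 mod 256 = 138
Complement = 117

117


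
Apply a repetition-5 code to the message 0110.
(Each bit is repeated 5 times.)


Each bit -> 5 copies

00000111111111100000


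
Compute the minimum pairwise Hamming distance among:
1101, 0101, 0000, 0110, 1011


Comparing all pairs, minimum distance: 1
Can detect 0 errors, correct 0 errors

1


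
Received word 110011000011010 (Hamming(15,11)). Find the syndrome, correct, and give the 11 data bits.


Syndrome = 9: error at position 9

Data: 01101011010 (corrected bit 9)


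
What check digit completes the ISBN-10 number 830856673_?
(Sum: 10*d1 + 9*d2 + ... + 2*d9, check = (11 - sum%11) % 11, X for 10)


Weighted sum: 274
274 mod 11 = 10

Check digit: 1


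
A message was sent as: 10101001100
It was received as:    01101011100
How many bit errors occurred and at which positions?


XOR: 11000010000

3 error(s) at position(s): 0, 1, 6


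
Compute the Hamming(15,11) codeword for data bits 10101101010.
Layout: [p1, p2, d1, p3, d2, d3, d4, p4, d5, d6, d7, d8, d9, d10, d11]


Parity bits: p1=0, p2=0, p3=1, p4=0

001101001101010


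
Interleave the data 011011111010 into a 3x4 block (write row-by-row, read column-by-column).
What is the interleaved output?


Matrix:
  0110
  1111
  1010
Read columns: 011110111010

011110111010


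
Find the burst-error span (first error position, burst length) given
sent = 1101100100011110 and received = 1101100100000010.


XOR: 0000000000011100

Burst at position 11, length 3


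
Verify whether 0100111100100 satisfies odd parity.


Number of 1s: 6

No, parity error (6 ones)


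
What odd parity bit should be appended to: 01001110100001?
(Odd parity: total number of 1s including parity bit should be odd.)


Number of 1s in data: 6
Parity bit: 1

1


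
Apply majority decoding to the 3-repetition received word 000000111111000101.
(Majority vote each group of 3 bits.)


Groups: 000, 000, 111, 111, 000, 101
Majority votes: 001101

001101


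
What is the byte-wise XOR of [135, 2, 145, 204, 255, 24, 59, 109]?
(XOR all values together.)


XOR chain: 135 ^ 2 ^ 145 ^ 204 ^ 255 ^ 24 ^ 59 ^ 109 = 105

105


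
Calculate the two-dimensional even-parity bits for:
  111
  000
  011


Row parities: 100
Column parities: 100

Row P: 100, Col P: 100, Corner: 1


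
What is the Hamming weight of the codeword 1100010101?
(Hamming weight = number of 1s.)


Counting 1s in 1100010101

5


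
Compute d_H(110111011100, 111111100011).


XOR: 001000111111
Count of 1s: 7

7


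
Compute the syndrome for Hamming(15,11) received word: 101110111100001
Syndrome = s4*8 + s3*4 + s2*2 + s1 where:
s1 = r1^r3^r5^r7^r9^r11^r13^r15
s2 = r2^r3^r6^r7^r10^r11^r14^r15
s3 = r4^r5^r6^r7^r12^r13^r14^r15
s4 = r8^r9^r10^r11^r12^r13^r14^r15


s1=0, s2=0, s3=0, s4=0

Syndrome = 0 (no error)


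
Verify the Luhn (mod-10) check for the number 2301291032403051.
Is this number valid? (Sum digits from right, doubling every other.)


Luhn sum = 47
47 mod 10 = 7

Invalid (Luhn sum mod 10 = 7)


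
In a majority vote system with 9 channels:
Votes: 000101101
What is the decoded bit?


Ones: 4 out of 9
Threshold: 5

0 (4/9 voted 1)


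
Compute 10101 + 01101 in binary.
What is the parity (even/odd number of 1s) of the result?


10101 = 21
01101 = 13
Sum = 34 = 100010
1s count = 2

even parity (2 ones in 100010)


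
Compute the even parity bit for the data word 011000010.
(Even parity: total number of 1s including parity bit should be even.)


Number of 1s in data: 3
Parity bit: 1

1


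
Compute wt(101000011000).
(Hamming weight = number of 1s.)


Counting 1s in 101000011000

4


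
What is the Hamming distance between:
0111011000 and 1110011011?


XOR: 1001000011
Count of 1s: 4

4


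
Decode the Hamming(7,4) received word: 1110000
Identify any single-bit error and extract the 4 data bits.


Syndrome = 0: no error detected

Data: 1000 (no errors)


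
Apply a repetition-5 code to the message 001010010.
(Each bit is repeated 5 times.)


Each bit -> 5 copies

000000000011111000001111100000000001111100000


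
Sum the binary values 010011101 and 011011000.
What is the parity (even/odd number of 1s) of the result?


010011101 = 157
011011000 = 216
Sum = 373 = 101110101
1s count = 6

even parity (6 ones in 101110101)


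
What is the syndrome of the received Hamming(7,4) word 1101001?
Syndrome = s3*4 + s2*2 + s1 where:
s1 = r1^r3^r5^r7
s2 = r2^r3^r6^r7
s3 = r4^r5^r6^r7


s1=0, s2=0, s3=0

Syndrome = 0 (no error)


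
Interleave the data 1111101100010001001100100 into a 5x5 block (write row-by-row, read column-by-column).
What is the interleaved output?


Matrix:
  11111
  01100
  01000
  10011
  00100
Read columns: 1001011100110011001010010

1001011100110011001010010


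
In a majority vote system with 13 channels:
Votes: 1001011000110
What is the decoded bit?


Ones: 6 out of 13
Threshold: 7

0 (6/13 voted 1)


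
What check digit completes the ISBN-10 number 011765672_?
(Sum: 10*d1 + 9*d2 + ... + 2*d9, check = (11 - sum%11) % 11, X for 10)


Weighted sum: 176
176 mod 11 = 0

Check digit: 0


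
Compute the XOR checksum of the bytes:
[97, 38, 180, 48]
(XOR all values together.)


XOR chain: 97 ^ 38 ^ 180 ^ 48 = 195

195


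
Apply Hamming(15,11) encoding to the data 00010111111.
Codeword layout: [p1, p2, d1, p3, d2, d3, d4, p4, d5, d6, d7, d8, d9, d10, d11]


Parity bits: p1=0, p2=1, p3=1, p4=0

010100100111111


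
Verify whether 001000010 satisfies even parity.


Number of 1s: 2

Yes, parity is correct (2 ones)


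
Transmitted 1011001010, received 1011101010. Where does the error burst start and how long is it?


XOR: 0000100000

Burst at position 4, length 1


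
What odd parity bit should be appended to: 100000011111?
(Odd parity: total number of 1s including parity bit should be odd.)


Number of 1s in data: 6
Parity bit: 1

1


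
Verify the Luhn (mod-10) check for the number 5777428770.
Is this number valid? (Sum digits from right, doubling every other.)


Luhn sum = 49
49 mod 10 = 9

Invalid (Luhn sum mod 10 = 9)


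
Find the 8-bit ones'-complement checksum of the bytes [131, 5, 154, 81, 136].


Sum = 507 mod 256 = 251
Complement = 4

4


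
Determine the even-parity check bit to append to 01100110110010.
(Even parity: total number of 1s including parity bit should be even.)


Number of 1s in data: 7
Parity bit: 1

1


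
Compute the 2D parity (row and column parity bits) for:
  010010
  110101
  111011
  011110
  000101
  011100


Row parities: 001001
Column parities: 011011

Row P: 001001, Col P: 011011, Corner: 0


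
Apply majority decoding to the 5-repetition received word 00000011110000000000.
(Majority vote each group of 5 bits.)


Groups: 00000, 01111, 00000, 00000
Majority votes: 0100

0100


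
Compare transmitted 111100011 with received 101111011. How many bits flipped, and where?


XOR: 010011000

3 error(s) at position(s): 1, 4, 5


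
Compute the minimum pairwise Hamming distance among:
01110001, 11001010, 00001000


Comparing all pairs, minimum distance: 3
Can detect 2 errors, correct 1 errors

3


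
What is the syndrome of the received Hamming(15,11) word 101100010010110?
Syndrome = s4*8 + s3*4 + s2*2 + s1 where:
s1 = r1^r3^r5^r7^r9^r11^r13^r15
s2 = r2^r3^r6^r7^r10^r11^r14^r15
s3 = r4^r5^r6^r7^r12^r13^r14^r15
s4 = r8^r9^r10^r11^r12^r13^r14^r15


s1=0, s2=1, s3=1, s4=0

Syndrome = 6 (error at position 6)


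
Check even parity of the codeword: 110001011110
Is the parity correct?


Number of 1s: 7

No, parity error (7 ones)


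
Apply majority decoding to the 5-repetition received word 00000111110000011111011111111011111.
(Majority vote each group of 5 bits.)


Groups: 00000, 11111, 00000, 11111, 01111, 11110, 11111
Majority votes: 0101111

0101111


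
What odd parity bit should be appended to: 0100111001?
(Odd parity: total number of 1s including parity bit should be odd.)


Number of 1s in data: 5
Parity bit: 0

0


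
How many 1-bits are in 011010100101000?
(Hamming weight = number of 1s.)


Counting 1s in 011010100101000

6


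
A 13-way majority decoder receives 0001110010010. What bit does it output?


Ones: 5 out of 13
Threshold: 7

0 (5/13 voted 1)


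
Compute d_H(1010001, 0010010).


XOR: 1000011
Count of 1s: 3

3


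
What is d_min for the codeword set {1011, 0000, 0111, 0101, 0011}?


Comparing all pairs, minimum distance: 1
Can detect 0 errors, correct 0 errors

1


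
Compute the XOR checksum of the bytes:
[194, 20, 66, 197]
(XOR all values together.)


XOR chain: 194 ^ 20 ^ 66 ^ 197 = 81

81


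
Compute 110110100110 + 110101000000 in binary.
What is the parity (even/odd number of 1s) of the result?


110110100110 = 3494
110101000000 = 3392
Sum = 6886 = 1101011100110
1s count = 8

even parity (8 ones in 1101011100110)


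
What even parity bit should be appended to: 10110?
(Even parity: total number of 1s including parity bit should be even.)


Number of 1s in data: 3
Parity bit: 1

1


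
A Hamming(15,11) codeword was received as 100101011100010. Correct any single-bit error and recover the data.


Syndrome = 6: error at position 6

Data: 00001100010 (corrected bit 6)


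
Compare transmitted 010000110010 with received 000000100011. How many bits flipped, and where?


XOR: 010000010001

3 error(s) at position(s): 1, 7, 11


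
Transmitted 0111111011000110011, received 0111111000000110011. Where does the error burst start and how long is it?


XOR: 0000000011000000000

Burst at position 8, length 2


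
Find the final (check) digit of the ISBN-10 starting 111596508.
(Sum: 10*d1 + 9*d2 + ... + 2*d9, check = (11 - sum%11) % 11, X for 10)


Weighted sum: 182
182 mod 11 = 6

Check digit: 5


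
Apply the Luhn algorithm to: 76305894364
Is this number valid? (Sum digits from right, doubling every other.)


Luhn sum = 52
52 mod 10 = 2

Invalid (Luhn sum mod 10 = 2)


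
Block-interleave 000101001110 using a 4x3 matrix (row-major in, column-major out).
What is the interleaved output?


Matrix:
  000
  101
  001
  110
Read columns: 010100010110

010100010110


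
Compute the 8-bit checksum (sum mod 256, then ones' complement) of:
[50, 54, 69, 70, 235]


Sum = 478 mod 256 = 222
Complement = 33

33


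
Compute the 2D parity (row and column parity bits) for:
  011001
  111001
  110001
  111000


Row parities: 1011
Column parities: 101001

Row P: 1011, Col P: 101001, Corner: 1


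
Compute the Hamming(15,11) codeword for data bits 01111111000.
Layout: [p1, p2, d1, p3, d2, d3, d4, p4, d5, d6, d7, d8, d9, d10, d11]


Parity bits: p1=0, p2=0, p3=0, p4=0

000011101111000


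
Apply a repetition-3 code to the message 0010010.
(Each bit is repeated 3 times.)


Each bit -> 3 copies

000000111000000111000


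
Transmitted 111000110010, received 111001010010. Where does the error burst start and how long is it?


XOR: 000001100000

Burst at position 5, length 2


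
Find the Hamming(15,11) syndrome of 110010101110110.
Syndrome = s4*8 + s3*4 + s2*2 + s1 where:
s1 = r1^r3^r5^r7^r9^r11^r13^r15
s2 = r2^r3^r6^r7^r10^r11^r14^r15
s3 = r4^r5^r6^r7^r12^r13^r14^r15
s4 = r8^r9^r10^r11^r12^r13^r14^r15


s1=0, s2=1, s3=0, s4=1

Syndrome = 10 (error at position 10)


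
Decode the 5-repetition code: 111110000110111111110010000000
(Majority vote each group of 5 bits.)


Groups: 11111, 00001, 10111, 11111, 00100, 00000
Majority votes: 101100

101100


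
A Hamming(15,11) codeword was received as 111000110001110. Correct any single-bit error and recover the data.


Syndrome = 0: no error detected

Data: 10010001110 (no errors)


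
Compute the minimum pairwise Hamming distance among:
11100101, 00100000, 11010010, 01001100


Comparing all pairs, minimum distance: 4
Can detect 3 errors, correct 1 errors

4


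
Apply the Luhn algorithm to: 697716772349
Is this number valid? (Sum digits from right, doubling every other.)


Luhn sum = 68
68 mod 10 = 8

Invalid (Luhn sum mod 10 = 8)


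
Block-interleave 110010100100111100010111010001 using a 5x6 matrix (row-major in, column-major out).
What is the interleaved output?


Matrix:
  110010
  100100
  111100
  010111
  010001
Read columns: 111001011100100011101001000011

111001011100100011101001000011


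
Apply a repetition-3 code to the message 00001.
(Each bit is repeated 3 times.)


Each bit -> 3 copies

000000000000111


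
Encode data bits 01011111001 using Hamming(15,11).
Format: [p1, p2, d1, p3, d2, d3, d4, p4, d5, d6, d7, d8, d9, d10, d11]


Parity bits: p1=1, p2=0, p3=0, p4=1

100010111111001


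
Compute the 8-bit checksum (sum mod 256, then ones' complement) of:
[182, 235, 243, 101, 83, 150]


Sum = 994 mod 256 = 226
Complement = 29

29


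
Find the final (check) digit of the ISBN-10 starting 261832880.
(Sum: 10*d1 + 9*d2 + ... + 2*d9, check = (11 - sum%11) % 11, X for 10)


Weighted sum: 222
222 mod 11 = 2

Check digit: 9


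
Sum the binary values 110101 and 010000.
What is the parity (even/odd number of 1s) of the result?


110101 = 53
010000 = 16
Sum = 69 = 1000101
1s count = 3

odd parity (3 ones in 1000101)


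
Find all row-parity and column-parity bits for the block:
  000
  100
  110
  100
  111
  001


Row parities: 010111
Column parities: 000

Row P: 010111, Col P: 000, Corner: 0


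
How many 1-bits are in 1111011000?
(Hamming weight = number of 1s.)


Counting 1s in 1111011000

6


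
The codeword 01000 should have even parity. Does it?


Number of 1s: 1

No, parity error (1 ones)


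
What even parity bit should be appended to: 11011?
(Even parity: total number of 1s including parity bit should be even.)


Number of 1s in data: 4
Parity bit: 0

0


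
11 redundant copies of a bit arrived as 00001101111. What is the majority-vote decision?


Ones: 6 out of 11
Threshold: 6

1 (6/11 voted 1)


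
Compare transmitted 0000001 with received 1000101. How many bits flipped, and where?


XOR: 1000100

2 error(s) at position(s): 0, 4


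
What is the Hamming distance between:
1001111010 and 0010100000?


XOR: 1011011010
Count of 1s: 6

6


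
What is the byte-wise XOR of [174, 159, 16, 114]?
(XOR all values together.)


XOR chain: 174 ^ 159 ^ 16 ^ 114 = 83

83


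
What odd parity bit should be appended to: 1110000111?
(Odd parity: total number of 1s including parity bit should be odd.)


Number of 1s in data: 6
Parity bit: 1

1


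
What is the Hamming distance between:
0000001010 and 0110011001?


XOR: 0110010011
Count of 1s: 5

5


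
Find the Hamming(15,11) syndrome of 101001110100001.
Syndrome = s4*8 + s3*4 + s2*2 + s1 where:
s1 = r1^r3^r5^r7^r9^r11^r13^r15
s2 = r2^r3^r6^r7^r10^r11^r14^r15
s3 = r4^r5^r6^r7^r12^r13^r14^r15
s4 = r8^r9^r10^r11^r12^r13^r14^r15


s1=0, s2=1, s3=1, s4=1

Syndrome = 14 (error at position 14)


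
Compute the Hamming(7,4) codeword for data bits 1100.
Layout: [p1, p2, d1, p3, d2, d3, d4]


Parity bits: p1=0, p2=1, p3=1

0111100


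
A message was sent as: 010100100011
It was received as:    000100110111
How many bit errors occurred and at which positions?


XOR: 010000010100

3 error(s) at position(s): 1, 7, 9


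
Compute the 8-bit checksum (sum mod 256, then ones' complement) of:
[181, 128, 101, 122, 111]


Sum = 643 mod 256 = 131
Complement = 124

124


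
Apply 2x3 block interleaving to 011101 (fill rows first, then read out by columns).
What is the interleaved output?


Matrix:
  011
  101
Read columns: 011011

011011


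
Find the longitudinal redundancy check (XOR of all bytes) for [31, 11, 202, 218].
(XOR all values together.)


XOR chain: 31 ^ 11 ^ 202 ^ 218 = 4

4


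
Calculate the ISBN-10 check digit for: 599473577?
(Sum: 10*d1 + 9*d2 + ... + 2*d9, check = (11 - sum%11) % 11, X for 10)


Weighted sum: 343
343 mod 11 = 2

Check digit: 9


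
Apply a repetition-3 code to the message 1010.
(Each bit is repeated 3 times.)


Each bit -> 3 copies

111000111000


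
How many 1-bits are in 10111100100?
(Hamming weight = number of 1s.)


Counting 1s in 10111100100

6


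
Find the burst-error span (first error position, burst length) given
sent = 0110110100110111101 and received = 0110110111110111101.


XOR: 0000000011000000000

Burst at position 8, length 2


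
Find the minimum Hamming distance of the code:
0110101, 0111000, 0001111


Comparing all pairs, minimum distance: 3
Can detect 2 errors, correct 1 errors

3


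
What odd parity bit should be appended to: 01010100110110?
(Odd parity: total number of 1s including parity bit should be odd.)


Number of 1s in data: 7
Parity bit: 0

0


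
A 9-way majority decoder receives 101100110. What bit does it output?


Ones: 5 out of 9
Threshold: 5

1 (5/9 voted 1)


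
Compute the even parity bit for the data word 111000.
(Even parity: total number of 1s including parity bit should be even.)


Number of 1s in data: 3
Parity bit: 1

1


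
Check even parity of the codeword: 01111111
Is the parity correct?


Number of 1s: 7

No, parity error (7 ones)


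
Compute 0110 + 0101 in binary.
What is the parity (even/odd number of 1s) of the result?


0110 = 6
0101 = 5
Sum = 11 = 1011
1s count = 3

odd parity (3 ones in 1011)


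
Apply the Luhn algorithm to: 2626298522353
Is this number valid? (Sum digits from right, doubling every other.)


Luhn sum = 43
43 mod 10 = 3

Invalid (Luhn sum mod 10 = 3)


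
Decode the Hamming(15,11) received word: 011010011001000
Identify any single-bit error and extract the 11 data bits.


Syndrome = 9: error at position 9

Data: 11000001000 (corrected bit 9)


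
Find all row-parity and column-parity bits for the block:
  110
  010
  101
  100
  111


Row parities: 01011
Column parities: 010

Row P: 01011, Col P: 010, Corner: 1


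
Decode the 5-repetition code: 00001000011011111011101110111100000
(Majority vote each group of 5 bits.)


Groups: 00001, 00001, 10111, 11011, 10111, 01111, 00000
Majority votes: 0011110

0011110


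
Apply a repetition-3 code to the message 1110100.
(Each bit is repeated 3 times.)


Each bit -> 3 copies

111111111000111000000


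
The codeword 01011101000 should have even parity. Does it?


Number of 1s: 5

No, parity error (5 ones)


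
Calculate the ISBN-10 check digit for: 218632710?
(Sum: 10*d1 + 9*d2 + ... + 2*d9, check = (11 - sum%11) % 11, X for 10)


Weighted sum: 194
194 mod 11 = 7

Check digit: 4


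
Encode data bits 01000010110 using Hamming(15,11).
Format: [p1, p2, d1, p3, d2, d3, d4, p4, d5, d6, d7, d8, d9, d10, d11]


Parity bits: p1=1, p2=0, p3=1, p4=1

100110010010110


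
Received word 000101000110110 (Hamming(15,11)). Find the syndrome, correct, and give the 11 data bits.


Syndrome = 0: no error detected

Data: 00100110110 (no errors)


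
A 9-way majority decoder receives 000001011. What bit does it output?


Ones: 3 out of 9
Threshold: 5

0 (3/9 voted 1)


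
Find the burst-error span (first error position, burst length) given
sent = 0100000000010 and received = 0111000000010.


XOR: 0011000000000

Burst at position 2, length 2


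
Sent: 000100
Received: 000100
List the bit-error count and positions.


XOR: 000000

0 errors (received matches sent)


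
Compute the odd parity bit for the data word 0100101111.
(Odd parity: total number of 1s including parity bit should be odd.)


Number of 1s in data: 6
Parity bit: 1

1


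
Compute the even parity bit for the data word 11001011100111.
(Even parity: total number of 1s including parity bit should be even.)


Number of 1s in data: 9
Parity bit: 1

1


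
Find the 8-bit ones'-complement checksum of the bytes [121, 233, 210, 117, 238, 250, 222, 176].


Sum = 1567 mod 256 = 31
Complement = 224

224


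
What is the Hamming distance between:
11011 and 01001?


XOR: 10010
Count of 1s: 2

2


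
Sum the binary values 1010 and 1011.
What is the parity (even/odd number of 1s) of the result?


1010 = 10
1011 = 11
Sum = 21 = 10101
1s count = 3

odd parity (3 ones in 10101)


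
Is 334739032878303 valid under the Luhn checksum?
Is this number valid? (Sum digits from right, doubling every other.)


Luhn sum = 65
65 mod 10 = 5

Invalid (Luhn sum mod 10 = 5)


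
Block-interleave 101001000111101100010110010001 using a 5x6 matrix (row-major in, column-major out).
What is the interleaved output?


Matrix:
  101001
  000111
  101100
  010110
  010001
Read columns: 101000001110100011100101011001

101000001110100011100101011001


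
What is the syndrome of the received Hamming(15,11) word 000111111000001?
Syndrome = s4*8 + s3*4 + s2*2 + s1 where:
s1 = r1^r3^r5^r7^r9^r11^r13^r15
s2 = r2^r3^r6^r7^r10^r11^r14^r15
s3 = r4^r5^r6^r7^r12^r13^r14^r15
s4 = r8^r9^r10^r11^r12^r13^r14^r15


s1=0, s2=1, s3=1, s4=1

Syndrome = 14 (error at position 14)


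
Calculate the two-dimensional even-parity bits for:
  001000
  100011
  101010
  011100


Row parities: 1111
Column parities: 011101

Row P: 1111, Col P: 011101, Corner: 0


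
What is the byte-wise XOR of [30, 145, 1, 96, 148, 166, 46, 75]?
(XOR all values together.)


XOR chain: 30 ^ 145 ^ 1 ^ 96 ^ 148 ^ 166 ^ 46 ^ 75 = 185

185


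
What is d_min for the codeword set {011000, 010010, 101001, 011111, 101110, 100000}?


Comparing all pairs, minimum distance: 2
Can detect 1 errors, correct 0 errors

2


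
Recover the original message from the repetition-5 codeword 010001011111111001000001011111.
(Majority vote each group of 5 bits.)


Groups: 01000, 10111, 11111, 00100, 00010, 11111
Majority votes: 011001

011001


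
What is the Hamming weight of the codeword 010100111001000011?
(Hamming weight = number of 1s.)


Counting 1s in 010100111001000011

8


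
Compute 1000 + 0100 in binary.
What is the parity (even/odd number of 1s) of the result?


1000 = 8
0100 = 4
Sum = 12 = 1100
1s count = 2

even parity (2 ones in 1100)


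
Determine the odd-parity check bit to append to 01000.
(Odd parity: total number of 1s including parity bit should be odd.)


Number of 1s in data: 1
Parity bit: 0

0


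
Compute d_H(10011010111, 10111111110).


XOR: 00100101001
Count of 1s: 4

4


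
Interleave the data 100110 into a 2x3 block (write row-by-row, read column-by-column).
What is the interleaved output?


Matrix:
  100
  110
Read columns: 110100

110100


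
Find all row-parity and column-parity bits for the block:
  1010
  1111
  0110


Row parities: 000
Column parities: 0011

Row P: 000, Col P: 0011, Corner: 0


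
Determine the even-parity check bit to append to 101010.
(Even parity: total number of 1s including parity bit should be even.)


Number of 1s in data: 3
Parity bit: 1

1


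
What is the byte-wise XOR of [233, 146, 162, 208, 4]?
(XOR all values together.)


XOR chain: 233 ^ 146 ^ 162 ^ 208 ^ 4 = 13

13


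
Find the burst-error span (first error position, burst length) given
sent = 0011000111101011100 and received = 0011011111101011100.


XOR: 0000011000000000000

Burst at position 5, length 2


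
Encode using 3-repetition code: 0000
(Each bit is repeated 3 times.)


Each bit -> 3 copies

000000000000


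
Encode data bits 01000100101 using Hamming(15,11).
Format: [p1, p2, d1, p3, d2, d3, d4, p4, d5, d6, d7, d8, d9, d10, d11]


Parity bits: p1=1, p2=0, p3=1, p4=1

100110010100101


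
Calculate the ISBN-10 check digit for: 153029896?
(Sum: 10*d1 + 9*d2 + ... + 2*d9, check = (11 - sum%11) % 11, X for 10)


Weighted sum: 207
207 mod 11 = 9

Check digit: 2


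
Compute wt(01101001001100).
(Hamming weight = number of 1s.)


Counting 1s in 01101001001100

6


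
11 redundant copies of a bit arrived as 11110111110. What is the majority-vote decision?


Ones: 9 out of 11
Threshold: 6

1 (9/11 voted 1)


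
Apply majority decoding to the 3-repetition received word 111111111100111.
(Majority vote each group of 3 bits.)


Groups: 111, 111, 111, 100, 111
Majority votes: 11101

11101


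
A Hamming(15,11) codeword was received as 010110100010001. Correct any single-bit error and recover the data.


Syndrome = 0: no error detected

Data: 01010010001 (no errors)


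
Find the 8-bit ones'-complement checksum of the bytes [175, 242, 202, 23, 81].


Sum = 723 mod 256 = 211
Complement = 44

44


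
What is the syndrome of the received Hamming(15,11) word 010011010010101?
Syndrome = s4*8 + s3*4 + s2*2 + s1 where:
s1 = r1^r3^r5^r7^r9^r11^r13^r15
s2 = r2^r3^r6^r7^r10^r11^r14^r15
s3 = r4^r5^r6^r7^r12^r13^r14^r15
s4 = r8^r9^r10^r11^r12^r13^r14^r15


s1=0, s2=0, s3=0, s4=0

Syndrome = 0 (no error)


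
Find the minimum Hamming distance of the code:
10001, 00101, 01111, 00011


Comparing all pairs, minimum distance: 2
Can detect 1 errors, correct 0 errors

2


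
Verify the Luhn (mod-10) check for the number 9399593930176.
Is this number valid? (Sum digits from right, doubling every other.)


Luhn sum = 74
74 mod 10 = 4

Invalid (Luhn sum mod 10 = 4)


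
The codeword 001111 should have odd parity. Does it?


Number of 1s: 4

No, parity error (4 ones)


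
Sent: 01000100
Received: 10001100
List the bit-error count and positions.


XOR: 11001000

3 error(s) at position(s): 0, 1, 4


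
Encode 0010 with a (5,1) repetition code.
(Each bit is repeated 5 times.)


Each bit -> 5 copies

00000000001111100000


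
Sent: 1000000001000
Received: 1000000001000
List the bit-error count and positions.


XOR: 0000000000000

0 errors (received matches sent)


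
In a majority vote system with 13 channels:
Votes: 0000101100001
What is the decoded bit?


Ones: 4 out of 13
Threshold: 7

0 (4/13 voted 1)


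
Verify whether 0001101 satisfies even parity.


Number of 1s: 3

No, parity error (3 ones)


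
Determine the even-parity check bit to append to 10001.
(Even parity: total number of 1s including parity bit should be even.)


Number of 1s in data: 2
Parity bit: 0

0


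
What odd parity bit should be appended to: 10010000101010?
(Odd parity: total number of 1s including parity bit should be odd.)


Number of 1s in data: 5
Parity bit: 0

0


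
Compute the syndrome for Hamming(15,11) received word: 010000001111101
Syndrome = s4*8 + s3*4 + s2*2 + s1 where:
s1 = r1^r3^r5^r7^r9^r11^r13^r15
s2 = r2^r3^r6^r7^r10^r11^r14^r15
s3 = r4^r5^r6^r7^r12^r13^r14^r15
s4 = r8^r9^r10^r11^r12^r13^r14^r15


s1=0, s2=0, s3=1, s4=0

Syndrome = 4 (error at position 4)


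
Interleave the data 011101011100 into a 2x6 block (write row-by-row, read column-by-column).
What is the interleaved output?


Matrix:
  011101
  011100
Read columns: 001111110010

001111110010


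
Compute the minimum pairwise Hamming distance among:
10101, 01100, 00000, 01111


Comparing all pairs, minimum distance: 2
Can detect 1 errors, correct 0 errors

2


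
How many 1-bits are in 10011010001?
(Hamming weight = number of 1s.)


Counting 1s in 10011010001

5


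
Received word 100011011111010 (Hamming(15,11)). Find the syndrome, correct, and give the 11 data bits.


Syndrome = 0: no error detected

Data: 01101111010 (no errors)


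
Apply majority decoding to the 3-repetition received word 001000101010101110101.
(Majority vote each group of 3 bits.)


Groups: 001, 000, 101, 010, 101, 110, 101
Majority votes: 0010111

0010111


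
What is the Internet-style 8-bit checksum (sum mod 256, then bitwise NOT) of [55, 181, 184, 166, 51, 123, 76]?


Sum = 836 mod 256 = 68
Complement = 187

187


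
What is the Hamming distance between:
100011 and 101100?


XOR: 001111
Count of 1s: 4

4


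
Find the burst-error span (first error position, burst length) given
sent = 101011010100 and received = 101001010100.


XOR: 000010000000

Burst at position 4, length 1


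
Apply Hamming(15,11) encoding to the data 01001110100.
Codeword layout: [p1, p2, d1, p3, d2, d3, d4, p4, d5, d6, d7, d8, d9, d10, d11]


Parity bits: p1=0, p2=0, p3=0, p4=0

000010001110100


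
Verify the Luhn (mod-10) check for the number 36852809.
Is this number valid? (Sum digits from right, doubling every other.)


Luhn sum = 45
45 mod 10 = 5

Invalid (Luhn sum mod 10 = 5)


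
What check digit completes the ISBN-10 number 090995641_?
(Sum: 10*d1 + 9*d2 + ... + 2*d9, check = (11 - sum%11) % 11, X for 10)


Weighted sum: 261
261 mod 11 = 8

Check digit: 3


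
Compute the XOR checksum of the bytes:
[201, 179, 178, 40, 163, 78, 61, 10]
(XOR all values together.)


XOR chain: 201 ^ 179 ^ 178 ^ 40 ^ 163 ^ 78 ^ 61 ^ 10 = 58

58


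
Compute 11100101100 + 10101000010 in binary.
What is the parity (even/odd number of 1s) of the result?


11100101100 = 1836
10101000010 = 1346
Sum = 3182 = 110001101110
1s count = 7

odd parity (7 ones in 110001101110)


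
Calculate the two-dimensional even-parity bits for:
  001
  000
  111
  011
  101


Row parities: 10100
Column parities: 000

Row P: 10100, Col P: 000, Corner: 0


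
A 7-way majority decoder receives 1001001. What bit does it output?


Ones: 3 out of 7
Threshold: 4

0 (3/7 voted 1)


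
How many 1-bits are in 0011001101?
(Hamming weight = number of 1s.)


Counting 1s in 0011001101

5


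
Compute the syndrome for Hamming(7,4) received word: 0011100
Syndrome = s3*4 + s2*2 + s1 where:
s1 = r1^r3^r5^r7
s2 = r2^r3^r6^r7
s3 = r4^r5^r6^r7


s1=0, s2=1, s3=0

Syndrome = 2 (error at position 2)


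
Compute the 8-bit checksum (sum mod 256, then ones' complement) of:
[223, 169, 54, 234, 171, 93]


Sum = 944 mod 256 = 176
Complement = 79

79


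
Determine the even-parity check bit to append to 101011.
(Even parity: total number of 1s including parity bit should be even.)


Number of 1s in data: 4
Parity bit: 0

0


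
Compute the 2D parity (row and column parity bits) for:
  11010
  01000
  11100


Row parities: 111
Column parities: 01110

Row P: 111, Col P: 01110, Corner: 1


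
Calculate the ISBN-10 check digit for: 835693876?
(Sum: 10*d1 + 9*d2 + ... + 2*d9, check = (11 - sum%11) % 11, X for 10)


Weighted sum: 323
323 mod 11 = 4

Check digit: 7


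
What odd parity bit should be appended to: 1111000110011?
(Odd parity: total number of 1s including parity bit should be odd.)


Number of 1s in data: 8
Parity bit: 1

1


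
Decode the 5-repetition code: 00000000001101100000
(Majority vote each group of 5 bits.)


Groups: 00000, 00000, 11011, 00000
Majority votes: 0010

0010


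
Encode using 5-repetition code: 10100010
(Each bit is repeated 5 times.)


Each bit -> 5 copies

1111100000111110000000000000001111100000


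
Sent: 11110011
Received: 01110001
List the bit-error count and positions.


XOR: 10000010

2 error(s) at position(s): 0, 6


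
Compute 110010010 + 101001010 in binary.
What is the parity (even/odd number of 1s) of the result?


110010010 = 402
101001010 = 330
Sum = 732 = 1011011100
1s count = 6

even parity (6 ones in 1011011100)


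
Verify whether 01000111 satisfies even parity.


Number of 1s: 4

Yes, parity is correct (4 ones)


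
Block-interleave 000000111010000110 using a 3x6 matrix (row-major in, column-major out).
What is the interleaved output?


Matrix:
  000000
  111010
  000110
Read columns: 010010010001011000

010010010001011000


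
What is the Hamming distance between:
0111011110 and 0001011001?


XOR: 0110000111
Count of 1s: 5

5


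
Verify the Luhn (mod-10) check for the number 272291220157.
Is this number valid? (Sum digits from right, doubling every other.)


Luhn sum = 42
42 mod 10 = 2

Invalid (Luhn sum mod 10 = 2)


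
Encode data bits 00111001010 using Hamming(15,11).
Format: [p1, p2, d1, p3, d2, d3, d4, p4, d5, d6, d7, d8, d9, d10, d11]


Parity bits: p1=0, p2=1, p3=0, p4=1

010001111001010


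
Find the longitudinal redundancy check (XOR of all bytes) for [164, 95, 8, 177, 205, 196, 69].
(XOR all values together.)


XOR chain: 164 ^ 95 ^ 8 ^ 177 ^ 205 ^ 196 ^ 69 = 14

14


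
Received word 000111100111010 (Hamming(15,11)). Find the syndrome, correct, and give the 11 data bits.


Syndrome = 3: error at position 3

Data: 11110111010 (corrected bit 3)


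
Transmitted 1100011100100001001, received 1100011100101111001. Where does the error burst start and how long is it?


XOR: 0000000000001110000

Burst at position 12, length 3


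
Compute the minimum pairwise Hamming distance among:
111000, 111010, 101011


Comparing all pairs, minimum distance: 1
Can detect 0 errors, correct 0 errors

1


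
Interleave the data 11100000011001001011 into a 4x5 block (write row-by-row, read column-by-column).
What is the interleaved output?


Matrix:
  11100
  00001
  10010
  01011
Read columns: 10101001100000110101

10101001100000110101


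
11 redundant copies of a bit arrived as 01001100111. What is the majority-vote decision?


Ones: 6 out of 11
Threshold: 6

1 (6/11 voted 1)


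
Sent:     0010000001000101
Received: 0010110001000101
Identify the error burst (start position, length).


XOR: 0000110000000000

Burst at position 4, length 2


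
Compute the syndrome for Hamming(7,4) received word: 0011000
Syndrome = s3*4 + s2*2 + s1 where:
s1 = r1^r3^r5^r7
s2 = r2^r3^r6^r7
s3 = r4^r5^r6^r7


s1=1, s2=1, s3=1

Syndrome = 7 (error at position 7)
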